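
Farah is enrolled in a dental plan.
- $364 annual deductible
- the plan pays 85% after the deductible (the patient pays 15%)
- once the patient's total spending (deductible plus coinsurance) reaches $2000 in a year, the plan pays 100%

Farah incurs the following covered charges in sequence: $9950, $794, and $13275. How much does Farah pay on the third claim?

Claim 1 ($9950): deductible takes $364, $9586 remains; patient's 15% is $1437.90. Patient pays $1801.90; OOP now $1801.90.
Claim 2 ($794): deductible met; 15% of $794 = $119.10. Cost to patient: $119.10. OOP to date $1921.
Claim 3 ($13275): 15% coinsurance on $13275 = $1991.25. OOP would hit $3912.25 > $2000, so the cap limits the patient to $2000 − $1921 = $79.

$79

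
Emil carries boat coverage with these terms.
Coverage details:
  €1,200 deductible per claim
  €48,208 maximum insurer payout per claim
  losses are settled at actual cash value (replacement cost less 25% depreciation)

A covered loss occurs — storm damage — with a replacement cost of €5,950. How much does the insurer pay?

€3,262.50

Depreciate 25%: the covered value is €5,950 × 0.75 = €4,462.50.
Subtract the deductible: €4,462.50 − €1,200 = €3,262.50.
€3,262.50 ≤ €48,208, so the limit doesn't bind; insurer pays €3,262.50.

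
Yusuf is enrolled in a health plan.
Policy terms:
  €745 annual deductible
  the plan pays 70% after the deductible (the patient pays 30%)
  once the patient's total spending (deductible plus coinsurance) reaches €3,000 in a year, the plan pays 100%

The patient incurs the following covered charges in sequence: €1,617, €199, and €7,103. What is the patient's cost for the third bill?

€1,933.70

Bill 1, €1,617: deductible takes €745, €872 remains; 30% of €872 = €261.60. Patient owes €1,006.60 (running OOP €1,006.60).
Bill 2, €199: deductible met; 30% of €199 = €59.70. Patient owes €59.70 (running OOP €1,066.30).
Bill 3, €7,103: deductible already satisfied, so patient's share is 30% × €7,103 = €2,130.90. Adding that to €1,066.30 gives €3,197.20, past the €3,000 cap; patient pays only €3,000 − €1,066.30 = €1,933.70.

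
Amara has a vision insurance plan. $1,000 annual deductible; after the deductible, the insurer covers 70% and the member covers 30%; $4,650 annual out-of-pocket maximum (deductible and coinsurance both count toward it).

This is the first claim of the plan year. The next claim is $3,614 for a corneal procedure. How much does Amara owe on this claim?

The full $1,000 deductible is still open; $1,000 of this bill applies to it.
The remaining $2,614 (= $3,614 − $1,000) moves to coinsurance.
Member's 30% share of $2,614 is $784.20.
That puts the member's cost at $1,000 + $784.20 = $1,784.20 before any cap.
Cumulative spending $0 + $1,784.20 = $1,784.20 stays under the $4,650 maximum.

$1,784.20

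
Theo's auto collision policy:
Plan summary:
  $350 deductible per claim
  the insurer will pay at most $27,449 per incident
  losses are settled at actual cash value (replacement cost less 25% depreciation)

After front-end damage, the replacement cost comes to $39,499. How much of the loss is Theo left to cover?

At 25% depreciation, ACV = $39,499 − $9,874.75 = $29,624.25.
Less the $350 deductible: $29,624.25 − $350 = $29,274.25.
$29,274.25 exceeds the $27,449 limit, so the insurer pays the limit: $27,449.
Out of pocket: $39,499 − $27,449 = $12,050.

$12,050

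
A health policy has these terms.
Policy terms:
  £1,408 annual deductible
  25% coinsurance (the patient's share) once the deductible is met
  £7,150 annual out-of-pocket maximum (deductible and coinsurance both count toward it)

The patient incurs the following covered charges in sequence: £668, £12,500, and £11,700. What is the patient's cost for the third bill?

£2,802

Claim 1 (£668): all of it applies to the deductible. Cost to patient: £668. OOP to date £668.
Claim 2 (£12,500): £740 finishes the deductible; £11,760 goes to coinsurance; patient's 25% is £2,940. Cost to patient: £3,680. OOP to date £4,348.
Claim 3 (£11,700): deductible already satisfied, so patient's share is 25% × £11,700 = £2,925. OOP would hit £7,273 > £7,150, so the cap limits the patient to £7,150 − £4,348 = £2,802.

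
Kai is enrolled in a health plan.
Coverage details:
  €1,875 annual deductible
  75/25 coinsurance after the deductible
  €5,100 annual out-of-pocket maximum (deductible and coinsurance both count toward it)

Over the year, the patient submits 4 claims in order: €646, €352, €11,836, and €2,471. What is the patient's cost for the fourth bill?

€485.25

#1 (€646): fully absorbed by the deductible. Patient pays €646; OOP now €646.
#2 (€352): all of it applies to the deductible. Cost to patient: €352. OOP to date €998.
#3 (€11,836): €877 finishes the deductible; €10,959 goes to coinsurance; 25% of €10,959 = €2,739.75. Cost to patient: €3,616.75. OOP to date €4,614.75.
#4 (€2,471): deductible already satisfied, so patient's share is 25% × €2,471 = €617.75. That would push OOP to €5,232.50, over the €5,100 cap, so patient pays €5,100 − €4,614.75 = €485.25.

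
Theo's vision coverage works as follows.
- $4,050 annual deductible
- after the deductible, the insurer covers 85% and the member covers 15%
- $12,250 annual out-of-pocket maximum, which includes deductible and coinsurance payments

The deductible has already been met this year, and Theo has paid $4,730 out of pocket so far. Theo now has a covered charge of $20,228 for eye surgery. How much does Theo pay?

The deductible is already satisfied, so the full bill goes to coinsurance.
Member's 15% share of $20,228 is $3,034.20.
Total out-of-pocket so far would be $4,730 + $3,034.20 = $7,764.20, below the $12,250 cap — no reduction.

$3,034.20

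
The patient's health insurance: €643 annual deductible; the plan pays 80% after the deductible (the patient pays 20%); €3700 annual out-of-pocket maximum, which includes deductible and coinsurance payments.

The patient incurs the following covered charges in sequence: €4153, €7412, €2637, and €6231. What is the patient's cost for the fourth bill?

Claim 1 — €4153: €643 finishes the deductible; €3510 goes to coinsurance; 20% of €3510 = €702. Cost to patient: €1345. OOP to date €1345.
Claim 2 — €7412: deductible already satisfied, so patient's share is 20% × €7412 = €1482.40. Cost to patient: €1482.40. OOP to date €2827.40.
Claim 3 — €2637: 20% coinsurance on €2637 = €527.40. Patient pays €527.40; OOP now €3354.80.
Claim 4 — €6231: deductible met; 20% of €6231 = €1246.20. OOP would hit €4601 > €3700, so the cap limits the patient to €3700 − €3354.80 = €345.20.

€345.20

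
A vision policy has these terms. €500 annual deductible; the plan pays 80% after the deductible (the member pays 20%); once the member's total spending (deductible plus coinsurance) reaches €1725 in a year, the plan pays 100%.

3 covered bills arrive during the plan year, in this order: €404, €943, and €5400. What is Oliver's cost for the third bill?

€1055.60

Claim 1 — €404: entire amount goes to the deductible. Member pays €404; OOP now €404.
Claim 2 — €943: €96 to deductible, leaving €847; 20% of €847 = €169.40. Member owes €265.40 (running OOP €669.40).
Claim 3 — €5400: deductible already satisfied, so member's share is 20% × €5400 = €1080. That would push OOP to €1749.40, over the €1725 cap, so member pays €1725 − €669.40 = €1055.60.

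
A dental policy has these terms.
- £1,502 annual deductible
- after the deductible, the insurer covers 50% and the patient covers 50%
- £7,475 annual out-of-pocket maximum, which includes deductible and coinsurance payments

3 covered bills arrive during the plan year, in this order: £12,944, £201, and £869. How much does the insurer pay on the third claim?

£717.50

Claim 1 — £12,944: deductible takes £1,502, £11,442 remains; coinsurance £11,442 × 50% = £5,721. Cost to patient: £7,223. OOP to date £7,223. Plan pays £12,944 − £7,223 = £5,721.
Claim 2 — £201: deductible met; 50% of £201 = £100.50. Cost to patient: £100.50. OOP to date £7,323.50. Plan pays £201 − £100.50 = £100.50.
Claim 3 — £869: deductible met; 50% of £869 = £434.50. OOP would hit £7,758 > £7,475, so the cap limits the patient to £7,475 − £7,323.50 = £151.50. Insurer: £869 − £151.50 = £717.50.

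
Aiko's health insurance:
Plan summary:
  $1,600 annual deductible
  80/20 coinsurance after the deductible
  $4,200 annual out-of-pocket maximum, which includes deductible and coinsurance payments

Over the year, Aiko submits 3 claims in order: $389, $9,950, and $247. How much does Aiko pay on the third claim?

$49.40

Claim 1 — $389: entire amount goes to the deductible. Patient pays $389; OOP now $389.
Claim 2 — $9,950: $1,211 to deductible, leaving $8,739; patient's 20% is $1,747.80. Patient owes $2,958.80 (running OOP $3,347.80).
Claim 3 — $247: deductible already satisfied, so patient's share is 20% × $247 = $49.40. Patient pays $49.40; OOP now $3,397.20.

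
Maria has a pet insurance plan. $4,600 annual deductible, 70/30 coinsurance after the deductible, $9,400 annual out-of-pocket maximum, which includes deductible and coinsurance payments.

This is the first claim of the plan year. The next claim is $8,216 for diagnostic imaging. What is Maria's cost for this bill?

The full $4,600 deductible is still open; $4,600 of this bill applies to it.
The remaining $3,616 (= $8,216 − $4,600) moves to coinsurance.
Owner's 30% share of $3,616 is $1,084.80.
Owner responsibility before any cap: $4,600 + $1,084.80 = $5,684.80.
Year-to-date out-of-pocket becomes $0 + $5,684.80 = $5,684.80, still under the $9,400 maximum, so no cap applies.

$5,684.80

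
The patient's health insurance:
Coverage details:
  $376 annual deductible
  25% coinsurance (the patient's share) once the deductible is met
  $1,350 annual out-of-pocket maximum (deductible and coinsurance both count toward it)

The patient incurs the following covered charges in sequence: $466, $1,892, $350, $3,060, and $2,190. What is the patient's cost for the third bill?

Claim 1 ($466): deductible takes $376, $90 remains; 25% of $90 = $22.50. Patient owes $398.50 (running OOP $398.50).
Claim 2 ($1,892): deductible already satisfied, so patient's share is 25% × $1,892 = $473. Patient pays $473; OOP now $871.50.
Claim 3 ($350): 25% coinsurance on $350 = $87.50. Patient pays $87.50; OOP now $959.

$87.50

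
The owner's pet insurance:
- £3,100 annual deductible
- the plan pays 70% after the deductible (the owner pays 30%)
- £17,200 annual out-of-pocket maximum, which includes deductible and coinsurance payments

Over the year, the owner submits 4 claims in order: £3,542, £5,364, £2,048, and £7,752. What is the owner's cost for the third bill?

Claim 1 — £3,542: £3,100 finishes the deductible; £442 goes to coinsurance; owner's 30% is £132.60. Owner owes £3,232.60 (running OOP £3,232.60).
Claim 2 — £5,364: deductible already satisfied, so owner's share is 30% × £5,364 = £1,609.20. Owner owes £1,609.20 (running OOP £4,841.80).
Claim 3 — £2,048: deductible already satisfied, so owner's share is 30% × £2,048 = £614.40. Owner owes £614.40 (running OOP £5,456.20).

£614.40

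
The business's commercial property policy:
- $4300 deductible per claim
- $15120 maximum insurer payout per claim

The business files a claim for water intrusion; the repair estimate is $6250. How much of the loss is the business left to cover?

$4300

Subtract the deductible: $6250 − $4300 = $1950.
That's under the $15120 cap, so the insurer reimburses the full $1950.
The business bears the rest of the original loss: $6250 − $1950 = $4300.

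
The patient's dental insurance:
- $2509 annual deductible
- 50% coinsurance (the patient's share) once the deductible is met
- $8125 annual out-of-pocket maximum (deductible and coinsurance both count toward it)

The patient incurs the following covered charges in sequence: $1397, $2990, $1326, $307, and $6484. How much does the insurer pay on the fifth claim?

$3242

Claim 1 ($1397): fully absorbed by the deductible. Cost to patient: $1397. OOP to date $1397. Plan pays $1397 − $1397 = $0.
Claim 2 ($2990): deductible takes $1112, $1878 remains; coinsurance $1878 × 50% = $939. Patient owes $2051 (running OOP $3448). Insurer: $2990 − $2051 = $939.
Claim 3 ($1326): 50% coinsurance on $1326 = $663. Patient owes $663 (running OOP $4111). Insurer: $1326 − $663 = $663.
Claim 4 ($307): 50% coinsurance on $307 = $153.50. Cost to patient: $153.50. OOP to date $4264.50. Plan pays $307 − $153.50 = $153.50.
Claim 5 ($6484): deductible met; 50% of $6484 = $3242. Cost to patient: $3242. OOP to date $7506.50. Plan pays $6484 − $3242 = $3242.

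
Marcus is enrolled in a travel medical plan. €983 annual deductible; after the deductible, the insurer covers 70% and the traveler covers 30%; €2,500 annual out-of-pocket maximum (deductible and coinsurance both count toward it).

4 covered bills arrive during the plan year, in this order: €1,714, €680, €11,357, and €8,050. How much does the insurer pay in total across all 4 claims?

€19,301

Claim 1 — €1,714: €983 finishes the deductible; €731 goes to coinsurance; coinsurance €731 × 30% = €219.30. Traveler owes €1,202.30 (running OOP €1,202.30). Plan pays €1,714 − €1,202.30 = €511.70.
Claim 2 — €680: 30% coinsurance on €680 = €204. Traveler owes €204 (running OOP €1,406.30). Insurer: €680 − €204 = €476.
Claim 3 — €11,357: deductible already satisfied, so traveler's share is 30% × €11,357 = €3,407.10. OOP would hit €4,813.40 > €2,500, so the cap limits the traveler to €2,500 − €1,406.30 = €1,093.70. Insurer: €11,357 − €1,093.70 = €10,263.30.
Claim 4 — €8,050: deductible met; 30% of €8,050 = €2,415. That would push OOP to €4,915, over the €2,500 cap, so traveler pays €2,500 − €2,500 = €0. Insurer: €8,050 − €0 = €8,050.
Insurer total: €511.70 + €476 + €10,263.30 + €8,050 = €19,301.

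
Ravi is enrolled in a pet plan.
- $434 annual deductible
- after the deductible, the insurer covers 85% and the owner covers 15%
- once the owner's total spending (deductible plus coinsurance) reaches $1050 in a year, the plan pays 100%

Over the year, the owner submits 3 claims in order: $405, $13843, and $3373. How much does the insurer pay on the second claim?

$13198

#1 ($405): entire amount goes to the deductible. Owner owes $405 (running OOP $405). Plan pays $405 − $405 = $0.
#2 ($13843): $29 finishes the deductible; $13814 goes to coinsurance; owner's 15% is $2072.10. Claim cost before the cap: $29 + $2072.10 = $2101.10. That would push OOP to $2506.10, over the $1050 cap, so owner pays $1050 − $405 = $645. Insurer: $13843 − $645 = $13198.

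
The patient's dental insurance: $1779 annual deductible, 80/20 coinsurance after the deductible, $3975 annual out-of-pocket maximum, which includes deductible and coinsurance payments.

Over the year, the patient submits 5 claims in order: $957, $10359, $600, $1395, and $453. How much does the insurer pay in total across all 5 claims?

$9789

Claim 1 ($957): entire amount goes to the deductible. Patient owes $957 (running OOP $957). Plan pays $957 − $957 = $0.
Claim 2 ($10359): $822 to deductible, leaving $9537; coinsurance $9537 × 20% = $1907.40. Patient pays $2729.40; OOP now $3686.40. Plan pays $10359 − $2729.40 = $7629.60.
Claim 3 ($600): deductible met; 20% of $600 = $120. Patient pays $120; OOP now $3806.40. Insurer: $600 − $120 = $480.
Claim 4 ($1395): deductible met; 20% of $1395 = $279. OOP would hit $4085.40 > $3975, so the cap limits the patient to $3975 − $3806.40 = $168.60. Plan pays $1395 − $168.60 = $1226.40.
Claim 5 ($453): deductible met; 20% of $453 = $90.60. That would push OOP to $4065.60, over the $3975 cap, so patient pays $3975 − $3975 = $0. Plan pays $453 − $0 = $453.
Insurer total = bills − patient's total = $13764 − $3975 = $9789.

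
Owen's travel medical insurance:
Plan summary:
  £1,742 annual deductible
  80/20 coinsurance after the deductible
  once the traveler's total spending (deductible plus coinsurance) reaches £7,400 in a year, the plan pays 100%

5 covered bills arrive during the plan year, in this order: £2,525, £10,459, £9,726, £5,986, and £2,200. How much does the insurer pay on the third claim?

#1 (£2,525): £1,742 to deductible, leaving £783; coinsurance £783 × 20% = £156.60. Traveler pays £1,898.60; OOP now £1,898.60. Insurer: £2,525 − £1,898.60 = £626.40.
#2 (£10,459): 20% coinsurance on £10,459 = £2,091.80. Traveler pays £2,091.80; OOP now £3,990.40. Insurer: £10,459 − £2,091.80 = £8,367.20.
#3 (£9,726): 20% coinsurance on £9,726 = £1,945.20. Traveler pays £1,945.20; OOP now £5,935.60. Insurer: £9,726 − £1,945.20 = £7,780.80.

£7,780.80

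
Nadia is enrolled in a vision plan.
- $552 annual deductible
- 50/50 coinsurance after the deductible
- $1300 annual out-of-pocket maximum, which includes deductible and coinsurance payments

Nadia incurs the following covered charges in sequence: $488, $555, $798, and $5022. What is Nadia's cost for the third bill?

#1 ($488): fully absorbed by the deductible. Member pays $488; OOP now $488.
#2 ($555): $64 finishes the deductible; $491 goes to coinsurance; 50% of $491 = $245.50. Member owes $309.50 (running OOP $797.50).
#3 ($798): deductible met; 50% of $798 = $399. Member owes $399 (running OOP $1196.50).

$399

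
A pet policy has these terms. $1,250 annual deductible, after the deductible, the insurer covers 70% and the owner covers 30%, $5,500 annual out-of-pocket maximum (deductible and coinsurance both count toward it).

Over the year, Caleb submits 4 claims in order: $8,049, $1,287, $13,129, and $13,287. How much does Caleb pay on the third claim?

#1 ($8,049): deductible takes $1,250, $6,799 remains; owner's 30% is $2,039.70. Cost to owner: $3,289.70. OOP to date $3,289.70.
#2 ($1,287): deductible already satisfied, so owner's share is 30% × $1,287 = $386.10. Cost to owner: $386.10. OOP to date $3,675.80.
#3 ($13,129): deductible already satisfied, so owner's share is 30% × $13,129 = $3,938.70. That would push OOP to $7,614.50, over the $5,500 cap, so owner pays $5,500 − $3,675.80 = $1,824.20.

$1,824.20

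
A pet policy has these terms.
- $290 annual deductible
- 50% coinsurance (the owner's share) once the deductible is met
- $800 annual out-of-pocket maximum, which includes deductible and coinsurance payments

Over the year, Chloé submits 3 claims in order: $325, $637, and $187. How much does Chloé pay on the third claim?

Bill 1, $325: $290 to deductible, leaving $35; 50% of $35 = $17.50. Owner owes $307.50 (running OOP $307.50).
Bill 2, $637: 50% coinsurance on $637 = $318.50. Owner owes $318.50 (running OOP $626).
Bill 3, $187: deductible met; 50% of $187 = $93.50. Owner owes $93.50 (running OOP $719.50).

$93.50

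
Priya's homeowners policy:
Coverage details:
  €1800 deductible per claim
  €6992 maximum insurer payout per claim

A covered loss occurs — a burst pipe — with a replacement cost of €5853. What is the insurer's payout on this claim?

€4053

Less the €1800 deductible: €5853 − €1800 = €4053.
That's under the €6992 cap, so the insurer reimburses the full €4053.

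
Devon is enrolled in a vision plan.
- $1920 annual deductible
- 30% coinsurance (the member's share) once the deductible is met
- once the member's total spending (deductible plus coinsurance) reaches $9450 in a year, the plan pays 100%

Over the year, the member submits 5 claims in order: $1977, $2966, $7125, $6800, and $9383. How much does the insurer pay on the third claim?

$4987.50

Claim 1 — $1977: deductible takes $1920, $57 remains; coinsurance $57 × 30% = $17.10. Member pays $1937.10; OOP now $1937.10. Plan pays $1977 − $1937.10 = $39.90.
Claim 2 — $2966: deductible already satisfied, so member's share is 30% × $2966 = $889.80. Cost to member: $889.80. OOP to date $2826.90. Plan pays $2966 − $889.80 = $2076.20.
Claim 3 — $7125: deductible met; 30% of $7125 = $2137.50. Member owes $2137.50 (running OOP $4964.40). Plan pays $7125 − $2137.50 = $4987.50.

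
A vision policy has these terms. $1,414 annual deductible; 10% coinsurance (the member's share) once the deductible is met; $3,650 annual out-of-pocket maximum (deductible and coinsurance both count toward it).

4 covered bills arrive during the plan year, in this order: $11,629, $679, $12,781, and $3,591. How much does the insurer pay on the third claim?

$11,634.40

#1 ($11,629): $1,414 to deductible, leaving $10,215; member's 10% is $1,021.50. Cost to member: $2,435.50. OOP to date $2,435.50. Plan pays $11,629 − $2,435.50 = $9,193.50.
#2 ($679): deductible met; 10% of $679 = $67.90. Member owes $67.90 (running OOP $2,503.40). Insurer: $679 − $67.90 = $611.10.
#3 ($12,781): deductible met; 10% of $12,781 = $1,278.10. That would push OOP to $3,781.50, over the $3,650 cap, so member pays $3,650 − $2,503.40 = $1,146.60. Plan pays $12,781 − $1,146.60 = $11,634.40.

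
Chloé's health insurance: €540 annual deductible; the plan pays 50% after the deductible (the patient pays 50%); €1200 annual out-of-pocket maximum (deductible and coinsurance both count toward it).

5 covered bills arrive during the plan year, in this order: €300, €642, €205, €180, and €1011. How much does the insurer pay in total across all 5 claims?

Claim 1 (€300): fully absorbed by the deductible. Cost to patient: €300. OOP to date €300. Plan pays €300 − €300 = €0.
Claim 2 (€642): €240 to deductible, leaving €402; 50% of €402 = €201. Cost to patient: €441. OOP to date €741. Plan pays €642 − €441 = €201.
Claim 3 (€205): deductible already satisfied, so patient's share is 50% × €205 = €102.50. Patient owes €102.50 (running OOP €843.50). Plan pays €205 − €102.50 = €102.50.
Claim 4 (€180): deductible met; 50% of €180 = €90. Cost to patient: €90. OOP to date €933.50. Insurer: €180 − €90 = €90.
Claim 5 (€1011): 50% coinsurance on €1011 = €505.50. OOP would hit €1439 > €1200, so the cap limits the patient to €1200 − €933.50 = €266.50. Insurer: €1011 − €266.50 = €744.50.
Insurer total: €0 + €201 + €102.50 + €90 + €744.50 = €1138.

€1138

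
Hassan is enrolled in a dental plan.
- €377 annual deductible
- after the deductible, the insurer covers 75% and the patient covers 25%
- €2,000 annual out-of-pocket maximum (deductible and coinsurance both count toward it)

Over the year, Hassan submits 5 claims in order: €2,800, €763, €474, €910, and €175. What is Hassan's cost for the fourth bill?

#1 (€2,800): €377 finishes the deductible; €2,423 goes to coinsurance; coinsurance €2,423 × 25% = €605.75. Patient owes €982.75 (running OOP €982.75).
#2 (€763): deductible already satisfied, so patient's share is 25% × €763 = €190.75. Patient pays €190.75; OOP now €1,173.50.
#3 (€474): deductible already satisfied, so patient's share is 25% × €474 = €118.50. Patient pays €118.50; OOP now €1,292.
#4 (€910): deductible already satisfied, so patient's share is 25% × €910 = €227.50. Cost to patient: €227.50. OOP to date €1,519.50.

€227.50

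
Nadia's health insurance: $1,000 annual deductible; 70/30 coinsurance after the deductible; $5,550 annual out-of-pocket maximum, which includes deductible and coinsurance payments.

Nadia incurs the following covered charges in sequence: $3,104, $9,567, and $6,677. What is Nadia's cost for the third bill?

$1,048.70

Claim 1 — $3,104: $1,000 finishes the deductible; $2,104 goes to coinsurance; 30% of $2,104 = $631.20. Patient pays $1,631.20; OOP now $1,631.20.
Claim 2 — $9,567: deductible already satisfied, so patient's share is 30% × $9,567 = $2,870.10. Cost to patient: $2,870.10. OOP to date $4,501.30.
Claim 3 — $6,677: deductible met; 30% of $6,677 = $2,003.10. Adding that to $4,501.30 gives $6,504.40, past the $5,550 cap; patient pays only $5,550 − $4,501.30 = $1,048.70.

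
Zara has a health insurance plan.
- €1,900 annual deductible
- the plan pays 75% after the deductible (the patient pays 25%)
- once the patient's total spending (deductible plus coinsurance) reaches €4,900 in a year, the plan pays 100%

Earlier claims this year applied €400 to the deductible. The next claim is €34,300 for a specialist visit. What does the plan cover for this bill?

€29,800

€400 of the €1,900 deductible is already met, leaving €1,500.
The remaining €32,800 (= €34,300 − €1,500) moves to coinsurance.
Coinsurance: €32,800 × 25% = €8,200.
So the patient owes €1,500 + €8,200 = €9,700 before any cap.
Adding €9,700 to the €400 already spent would give €10,100, which exceeds the €4,900 cap; the patient pays just €4,900 − €400 = €4,500.
The plan picks up €34,300 − €4,500 = €29,800.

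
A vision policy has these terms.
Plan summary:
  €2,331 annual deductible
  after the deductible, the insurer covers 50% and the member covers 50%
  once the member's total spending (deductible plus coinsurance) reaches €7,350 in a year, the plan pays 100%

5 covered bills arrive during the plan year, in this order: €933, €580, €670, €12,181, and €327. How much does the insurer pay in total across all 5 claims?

Claim 1 — €933: entire amount goes to the deductible. Member owes €933 (running OOP €933). Plan pays €933 − €933 = €0.
Claim 2 — €580: entire amount goes to the deductible. Cost to member: €580. OOP to date €1,513. Insurer: €580 − €580 = €0.
Claim 3 — €670: all of it applies to the deductible. Member pays €670; OOP now €2,183. Insurer: €670 − €670 = €0.
Claim 4 — €12,181: €148 finishes the deductible; €12,033 goes to coinsurance; member's 50% is €6,016.50. Deductible plus coinsurance: €148 + €6,016.50 = €6,164.50. Adding that to €2,183 gives €8,347.50, past the €7,350 cap; member pays only €7,350 − €2,183 = €5,167. Insurer: €12,181 − €5,167 = €7,014.
Claim 5 — €327: 50% coinsurance on €327 = €163.50. OOP would hit €7,513.50 > €7,350, so the cap limits the member to €7,350 − €7,350 = €0. Plan pays €327 − €0 = €327.
Insurer total: €0 + €0 + €0 + €7,014 + €327 = €7,341.

€7,341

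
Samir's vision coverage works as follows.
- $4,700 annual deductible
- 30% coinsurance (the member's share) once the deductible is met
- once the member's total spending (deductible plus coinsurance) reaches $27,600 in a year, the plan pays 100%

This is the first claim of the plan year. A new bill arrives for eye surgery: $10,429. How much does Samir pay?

Deductible not yet touched, so the first $4,700 of the bill goes to the deductible.
The remaining $5,729 (= $10,429 − $4,700) moves to coinsurance.
Coinsurance: $5,729 × 30% = $1,718.70.
That puts the member's cost at $4,700 + $1,718.70 = $6,418.70 before any cap.
Year-to-date out-of-pocket becomes $0 + $6,418.70 = $6,418.70, still under the $27,600 maximum, so no cap applies.

$6,418.70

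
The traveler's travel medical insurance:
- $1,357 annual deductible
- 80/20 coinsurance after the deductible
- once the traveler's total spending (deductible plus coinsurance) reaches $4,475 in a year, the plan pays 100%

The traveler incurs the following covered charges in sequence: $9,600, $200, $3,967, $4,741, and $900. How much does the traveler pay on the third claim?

Claim 1 ($9,600): $1,357 to deductible, leaving $8,243; 20% of $8,243 = $1,648.60. Cost to traveler: $3,005.60. OOP to date $3,005.60.
Claim 2 ($200): deductible met; 20% of $200 = $40. Traveler owes $40 (running OOP $3,045.60).
Claim 3 ($3,967): 20% coinsurance on $3,967 = $793.40. Traveler owes $793.40 (running OOP $3,839).

$793.40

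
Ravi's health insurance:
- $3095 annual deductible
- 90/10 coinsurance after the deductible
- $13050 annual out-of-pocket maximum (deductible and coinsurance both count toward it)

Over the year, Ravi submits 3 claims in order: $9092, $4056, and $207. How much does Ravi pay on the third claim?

Bill 1, $9092: $3095 to deductible, leaving $5997; patient's 10% is $599.70. Patient pays $3694.70; OOP now $3694.70.
Bill 2, $4056: deductible already satisfied, so patient's share is 10% × $4056 = $405.60. Patient pays $405.60; OOP now $4100.30.
Bill 3, $207: 10% coinsurance on $207 = $20.70. Patient owes $20.70 (running OOP $4121).

$20.70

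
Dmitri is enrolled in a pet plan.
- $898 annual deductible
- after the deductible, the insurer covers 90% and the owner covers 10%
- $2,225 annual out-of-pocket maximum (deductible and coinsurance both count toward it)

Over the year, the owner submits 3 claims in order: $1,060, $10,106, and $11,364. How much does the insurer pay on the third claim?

Claim 1 ($1,060): $898 finishes the deductible; $162 goes to coinsurance; 10% of $162 = $16.20. Owner pays $914.20; OOP now $914.20. Insurer: $1,060 − $914.20 = $145.80.
Claim 2 ($10,106): deductible met; 10% of $10,106 = $1,010.60. Owner pays $1,010.60; OOP now $1,924.80. Plan pays $10,106 − $1,010.60 = $9,095.40.
Claim 3 ($11,364): 10% coinsurance on $11,364 = $1,136.40. That would push OOP to $3,061.20, over the $2,225 cap, so owner pays $2,225 − $1,924.80 = $300.20. Plan pays $11,364 − $300.20 = $11,063.80.

$11,063.80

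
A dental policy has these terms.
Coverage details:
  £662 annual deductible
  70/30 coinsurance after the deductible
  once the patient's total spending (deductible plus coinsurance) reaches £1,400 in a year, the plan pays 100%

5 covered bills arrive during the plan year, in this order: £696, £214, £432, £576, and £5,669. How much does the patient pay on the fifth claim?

£361.20

#1 (£696): £662 to deductible, leaving £34; 30% of £34 = £10.20. Patient owes £672.20 (running OOP £672.20).
#2 (£214): deductible already satisfied, so patient's share is 30% × £214 = £64.20. Cost to patient: £64.20. OOP to date £736.40.
#3 (£432): deductible met; 30% of £432 = £129.60. Patient pays £129.60; OOP now £866.
#4 (£576): deductible already satisfied, so patient's share is 30% × £576 = £172.80. Patient pays £172.80; OOP now £1,038.80.
#5 (£5,669): deductible already satisfied, so patient's share is 30% × £5,669 = £1,700.70. OOP would hit £2,739.50 > £1,400, so the cap limits the patient to £1,400 − £1,038.80 = £361.20.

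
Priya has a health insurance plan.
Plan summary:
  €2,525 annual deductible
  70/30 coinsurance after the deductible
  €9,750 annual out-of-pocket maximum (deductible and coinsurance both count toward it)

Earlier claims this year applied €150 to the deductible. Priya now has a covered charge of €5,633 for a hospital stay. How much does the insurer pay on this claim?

Remaining deductible: €2,525 − €150 = €2,375.
The remaining €3,258 (= €5,633 − €2,375) moves to coinsurance.
Coinsurance: €3,258 × 30% = €977.40.
Patient responsibility before any cap: €2,375 + €977.40 = €3,352.40.
Year-to-date out-of-pocket becomes €150 + €3,352.40 = €3,502.40, still under the €9,750 maximum, so no cap applies.
Insurer pays the balance: €5,633 − €3,352.40 = €2,280.60.

€2,280.60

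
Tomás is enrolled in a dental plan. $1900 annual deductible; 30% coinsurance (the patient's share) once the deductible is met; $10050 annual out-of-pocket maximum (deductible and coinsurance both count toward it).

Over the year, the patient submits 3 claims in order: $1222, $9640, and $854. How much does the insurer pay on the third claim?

Bill 1, $1222: all of it applies to the deductible. Patient owes $1222 (running OOP $1222). Insurer: $1222 − $1222 = $0.
Bill 2, $9640: deductible takes $678, $8962 remains; 30% of $8962 = $2688.60. Patient owes $3366.60 (running OOP $4588.60). Plan pays $9640 − $3366.60 = $6273.40.
Bill 3, $854: deductible already satisfied, so patient's share is 30% × $854 = $256.20. Patient owes $256.20 (running OOP $4844.80). Plan pays $854 − $256.20 = $597.80.

$597.80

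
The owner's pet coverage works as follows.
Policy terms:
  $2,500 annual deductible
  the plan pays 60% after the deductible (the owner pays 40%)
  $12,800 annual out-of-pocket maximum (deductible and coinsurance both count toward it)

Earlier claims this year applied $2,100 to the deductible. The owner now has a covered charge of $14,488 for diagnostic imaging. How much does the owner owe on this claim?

$6,035.20

Remaining deductible: $2,500 − $2,100 = $400.
The remaining $14,088 (= $14,488 − $400) moves to coinsurance.
Owner's 40% share of $14,088 is $5,635.20.
That puts the owner's cost at $400 + $5,635.20 = $6,035.20 before any cap.
Year-to-date out-of-pocket becomes $2,100 + $6,035.20 = $8,135.20, still under the $12,800 maximum, so no cap applies.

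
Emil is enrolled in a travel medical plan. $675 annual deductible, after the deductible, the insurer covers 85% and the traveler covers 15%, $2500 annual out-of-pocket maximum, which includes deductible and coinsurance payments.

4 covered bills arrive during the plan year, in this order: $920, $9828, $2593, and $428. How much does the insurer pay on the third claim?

Claim 1 ($920): deductible takes $675, $245 remains; coinsurance $245 × 15% = $36.75. Cost to traveler: $711.75. OOP to date $711.75. Insurer: $920 − $711.75 = $208.25.
Claim 2 ($9828): deductible already satisfied, so traveler's share is 15% × $9828 = $1474.20. Cost to traveler: $1474.20. OOP to date $2185.95. Plan pays $9828 − $1474.20 = $8353.80.
Claim 3 ($2593): 15% coinsurance on $2593 = $388.95. OOP would hit $2574.90 > $2500, so the cap limits the traveler to $2500 − $2185.95 = $314.05. Insurer: $2593 − $314.05 = $2278.95.

$2278.95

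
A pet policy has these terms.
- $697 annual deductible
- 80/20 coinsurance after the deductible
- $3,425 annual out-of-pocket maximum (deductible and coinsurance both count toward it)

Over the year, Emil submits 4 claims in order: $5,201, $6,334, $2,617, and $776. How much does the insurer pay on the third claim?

$2,093.60

Claim 1 ($5,201): deductible takes $697, $4,504 remains; 20% of $4,504 = $900.80. Owner owes $1,597.80 (running OOP $1,597.80). Insurer: $5,201 − $1,597.80 = $3,603.20.
Claim 2 ($6,334): deductible already satisfied, so owner's share is 20% × $6,334 = $1,266.80. Owner pays $1,266.80; OOP now $2,864.60. Insurer: $6,334 − $1,266.80 = $5,067.20.
Claim 3 ($2,617): deductible met; 20% of $2,617 = $523.40. Owner pays $523.40; OOP now $3,388. Insurer: $2,617 − $523.40 = $2,093.60.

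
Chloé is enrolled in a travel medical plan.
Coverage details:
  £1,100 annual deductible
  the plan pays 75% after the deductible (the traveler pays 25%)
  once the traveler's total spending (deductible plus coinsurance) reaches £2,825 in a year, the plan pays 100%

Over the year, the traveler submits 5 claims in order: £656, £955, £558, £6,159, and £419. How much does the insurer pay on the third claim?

£418.50

Bill 1, £656: fully absorbed by the deductible. Cost to traveler: £656. OOP to date £656. Plan pays £656 − £656 = £0.
Bill 2, £955: £444 to deductible, leaving £511; 25% of £511 = £127.75. Traveler owes £571.75 (running OOP £1,227.75). Insurer: £955 − £571.75 = £383.25.
Bill 3, £558: deductible already satisfied, so traveler's share is 25% × £558 = £139.50. Cost to traveler: £139.50. OOP to date £1,367.25. Plan pays £558 − £139.50 = £418.50.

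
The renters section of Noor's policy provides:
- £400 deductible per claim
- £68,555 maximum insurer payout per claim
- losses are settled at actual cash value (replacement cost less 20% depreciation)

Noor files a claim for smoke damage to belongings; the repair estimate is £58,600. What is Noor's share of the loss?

Actual cash value after 20% depreciation: £58,600 × 80% = £46,880.
After the deductible, £46,880 − £400 = £46,480 remains.
£46,480 is within the £68,555 limit, so the insurer pays £46,480.
Out of pocket: £58,600 − £46,480 = £12,120.

£12,120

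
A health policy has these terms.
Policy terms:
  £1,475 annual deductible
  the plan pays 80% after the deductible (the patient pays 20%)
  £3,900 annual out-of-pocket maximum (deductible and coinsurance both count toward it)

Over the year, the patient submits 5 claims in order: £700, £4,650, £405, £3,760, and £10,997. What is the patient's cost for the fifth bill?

Bill 1, £700: all of it applies to the deductible. Cost to patient: £700. OOP to date £700.
Bill 2, £4,650: £775 finishes the deductible; £3,875 goes to coinsurance; 20% of £3,875 = £775. Patient pays £1,550; OOP now £2,250.
Bill 3, £405: deductible met; 20% of £405 = £81. Patient pays £81; OOP now £2,331.
Bill 4, £3,760: deductible already satisfied, so patient's share is 20% × £3,760 = £752. Patient pays £752; OOP now £3,083.
Bill 5, £10,997: deductible met; 20% of £10,997 = £2,199.40. OOP would hit £5,282.40 > £3,900, so the cap limits the patient to £3,900 − £3,083 = £817.

£817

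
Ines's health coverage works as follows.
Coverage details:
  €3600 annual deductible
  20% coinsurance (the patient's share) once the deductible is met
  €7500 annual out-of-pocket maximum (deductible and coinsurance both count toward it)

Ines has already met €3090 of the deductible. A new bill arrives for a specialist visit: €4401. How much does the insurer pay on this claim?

€3112.80

€3090 of the €3600 deductible is already met, leaving €510.
The remaining €3891 (= €4401 − €510) moves to coinsurance.
20% of €3891 = €778.20 falls to the patient.
That puts the patient's cost at €510 + €778.20 = €1288.20 before any cap.
Cumulative spending €3090 + €1288.20 = €4378.20 stays under the €7500 maximum.
Insurer pays the balance: €4401 − €1288.20 = €3112.80.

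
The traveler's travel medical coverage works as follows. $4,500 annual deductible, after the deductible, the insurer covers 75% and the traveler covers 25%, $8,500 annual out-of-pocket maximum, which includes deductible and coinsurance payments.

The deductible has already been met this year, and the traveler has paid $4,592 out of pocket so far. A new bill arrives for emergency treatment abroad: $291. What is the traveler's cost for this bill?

$72.75

The deductible is already satisfied, so the full bill goes to coinsurance.
Traveler's 25% share of $291 is $72.75.
Cumulative spending $4,592 + $72.75 = $4,664.75 stays under the $8,500 maximum.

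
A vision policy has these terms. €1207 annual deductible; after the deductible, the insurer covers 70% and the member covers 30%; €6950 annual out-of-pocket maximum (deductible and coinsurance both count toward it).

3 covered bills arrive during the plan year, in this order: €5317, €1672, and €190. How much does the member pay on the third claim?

#1 (€5317): deductible takes €1207, €4110 remains; coinsurance €4110 × 30% = €1233. Member pays €2440; OOP now €2440.
#2 (€1672): deductible already satisfied, so member's share is 30% × €1672 = €501.60. Member owes €501.60 (running OOP €2941.60).
#3 (€190): deductible met; 30% of €190 = €57. Cost to member: €57. OOP to date €2998.60.

€57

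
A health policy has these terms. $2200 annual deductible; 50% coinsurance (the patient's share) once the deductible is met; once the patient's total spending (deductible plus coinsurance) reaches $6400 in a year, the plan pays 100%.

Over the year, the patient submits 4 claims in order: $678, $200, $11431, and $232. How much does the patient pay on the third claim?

#1 ($678): all of it applies to the deductible. Patient pays $678; OOP now $678.
#2 ($200): entire amount goes to the deductible. Patient pays $200; OOP now $878.
#3 ($11431): deductible takes $1322, $10109 remains; 50% of $10109 = $5054.50. Together that's $1322 + $5054.50 = $6376.50. That would push OOP to $7254.50, over the $6400 cap, so patient pays $6400 − $878 = $5522.

$5522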